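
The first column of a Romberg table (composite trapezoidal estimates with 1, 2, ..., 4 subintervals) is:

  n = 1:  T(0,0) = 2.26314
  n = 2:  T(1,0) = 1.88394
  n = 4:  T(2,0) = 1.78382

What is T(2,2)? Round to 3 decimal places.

Richardson extrapolation on the trapezoidal column (denominator 4−1=3):
T(1,1) = (4·1.88394 − 2.26314) / 3 = 1.75754
T(2,1) = 1.78382 + (1.78382 − 1.88394)/3 = 1.75045
T(2,2) = (16·1.75045 − 1.75754) / 15 = 1.74998
(Column j=1 coincides with Simpson's rule on the same nodes.)

1.750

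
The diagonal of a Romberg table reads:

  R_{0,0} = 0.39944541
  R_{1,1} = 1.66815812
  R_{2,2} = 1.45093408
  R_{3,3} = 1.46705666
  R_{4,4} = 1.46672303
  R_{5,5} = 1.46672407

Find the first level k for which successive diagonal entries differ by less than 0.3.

k = 2

|R_{1,1} − R_{0,0}| = 1.26871271 ≥ 0.3
|R_{2,2} − R_{1,1}| = 0.21722404 < 0.3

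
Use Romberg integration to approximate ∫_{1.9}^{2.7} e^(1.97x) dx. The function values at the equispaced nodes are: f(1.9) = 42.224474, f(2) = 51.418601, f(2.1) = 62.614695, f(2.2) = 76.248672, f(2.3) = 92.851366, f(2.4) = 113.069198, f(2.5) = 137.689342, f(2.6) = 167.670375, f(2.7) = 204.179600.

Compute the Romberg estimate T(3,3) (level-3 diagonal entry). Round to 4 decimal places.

T(0,0) (trapezoid, 1 panel, h=0.8000): 98.561630
T(1,0) (trapezoid, 2 panels, h=0.4000): 86.421361
T(2,0) (trapezoid, 4 panels, h=0.2000): 83.271488
T(3,0) (trapezoid, 8 panels, h=0.1000): 82.476429
T(1,1) = 86.421361 + (86.421361 − 98.561630)/3 = 82.374605
T(2,1) = 83.271488 + (83.271488 − 86.421361)/3 = 82.221530
T(3,1) = 82.476429 + (82.476429 − 83.271488)/3 = 82.211409
T(2,2) = 82.221530 + (82.221530 − 82.374605)/15 = 82.211325
T(3,2) = 82.211409 + (82.211409 − 82.221530)/15 = 82.210734
T(3,3) = 82.210734 + (82.210734 − 82.211325)/63 = 82.210725

82.2107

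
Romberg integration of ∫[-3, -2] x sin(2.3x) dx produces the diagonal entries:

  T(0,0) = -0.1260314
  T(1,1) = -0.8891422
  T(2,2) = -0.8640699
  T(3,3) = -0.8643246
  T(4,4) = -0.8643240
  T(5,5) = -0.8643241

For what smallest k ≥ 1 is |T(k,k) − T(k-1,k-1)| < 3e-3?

|T(1,1) − T(0,0)| = 0.7631108 ≥ 3e-3
|T(2,2) − T(1,1)| = 0.0250723 ≥ 3e-3
|T(3,3) − T(2,2)| = 0.0002547 < 3e-3

k = 3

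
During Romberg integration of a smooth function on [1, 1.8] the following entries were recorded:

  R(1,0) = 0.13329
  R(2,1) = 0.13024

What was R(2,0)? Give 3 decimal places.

0.131

From R(2,1) = (4·R(2,0) − R(1,0))/3, solve for R(2,0):
4·R(2,0) = 3·0.13024 + 0.13329 = 0.52401
R(2,0) = 0.13100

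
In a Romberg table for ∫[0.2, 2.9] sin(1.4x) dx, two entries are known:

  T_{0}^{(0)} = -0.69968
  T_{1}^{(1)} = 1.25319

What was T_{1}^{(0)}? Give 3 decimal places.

From T_{1}^{(1)} = (4·T_{1}^{(0)} − T_{0}^{(0)})/3, solve for T_{1}^{(0)}:
4·T_{1}^{(0)} = 3·1.25319 + (-0.69968) = 3.05989
T_{1}^{(0)} = 0.76497

0.765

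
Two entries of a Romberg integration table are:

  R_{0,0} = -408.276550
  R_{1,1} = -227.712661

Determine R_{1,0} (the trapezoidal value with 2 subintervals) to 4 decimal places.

-272.8536

From R_{1,1} = (4·R_{1,0} − R_{0,0})/3, solve for R_{1,0}:
4·R_{1,0} = 3·(-227.712661) + (-408.276550) = -1091.414533
R_{1,0} = -272.853633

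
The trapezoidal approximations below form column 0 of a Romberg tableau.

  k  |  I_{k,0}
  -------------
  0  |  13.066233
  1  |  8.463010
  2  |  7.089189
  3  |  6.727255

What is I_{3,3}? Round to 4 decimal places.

Richardson extrapolation on the trapezoidal column (denominator 4−1=3):
I_{1,1} = (4·8.463010 − 13.066233) / 3 = 6.928602
I_{2,1} = (4·7.089189 − 8.463010) / 3 = 6.631249
I_{3,1} = (4·6.727255 − 7.089189) / 3 = 6.606610
I_{2,2} = 6.631249 + (6.631249 − 6.928602)/15 = 6.611425
I_{3,2} = (16·6.606610 − 6.631249) / 15 = 6.604967
I_{3,3} = 6.604967 + (6.604967 − 6.611425)/63 = 6.604864

6.6049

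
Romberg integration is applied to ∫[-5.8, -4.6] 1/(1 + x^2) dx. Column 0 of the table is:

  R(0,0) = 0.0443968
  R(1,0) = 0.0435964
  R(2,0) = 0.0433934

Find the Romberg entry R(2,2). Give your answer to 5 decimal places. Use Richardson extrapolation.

Richardson extrapolation on the trapezoidal column (denominator 4−1=3):
R(1,1) = 0.0435964 + (0.0435964 − 0.0443968)/3 = 0.0433296
R(2,1) = 0.0433934 + (0.0433934 − 0.0435964)/3 = 0.0433257
R(2,2) = 0.0433257 + (0.0433257 − 0.0433296)/15 = 0.0433254

0.04333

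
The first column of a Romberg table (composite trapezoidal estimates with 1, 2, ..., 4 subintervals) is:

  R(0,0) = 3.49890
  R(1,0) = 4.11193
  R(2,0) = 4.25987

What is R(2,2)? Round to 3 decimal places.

4.309

Richardson extrapolation on the trapezoidal column (denominator 4−1=3):
R(1,1) = 4.11193 + (4.11193 − 3.49890)/3 = 4.31627
R(2,1) = 4.25987 + (4.25987 − 4.11193)/3 = 4.30918
R(2,2) = 4.30918 + (4.30918 − 4.31627)/15 = 4.30871
(Column j=1 coincides with Simpson's rule on the same nodes.)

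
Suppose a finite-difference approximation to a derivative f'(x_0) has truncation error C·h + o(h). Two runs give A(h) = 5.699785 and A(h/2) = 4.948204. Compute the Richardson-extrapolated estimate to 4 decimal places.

The leading error scales as h; refining by a factor of 2 reduces it by 2^1 = 2.
Extrapolated value = (2·A(h/2) − A(h)) / (2 − 1)
= (2·4.948204 − 5.699785) / 1
= 4.196623 / 1 = 4.196623

4.1966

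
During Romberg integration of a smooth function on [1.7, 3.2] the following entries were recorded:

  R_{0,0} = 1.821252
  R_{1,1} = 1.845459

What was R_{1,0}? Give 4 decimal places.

From R_{1,1} = (4·R_{1,0} − R_{0,0})/3, solve for R_{1,0}:
4·R_{1,0} = 3·1.845459 + 1.821252 = 7.357629
R_{1,0} = 1.839407

1.8394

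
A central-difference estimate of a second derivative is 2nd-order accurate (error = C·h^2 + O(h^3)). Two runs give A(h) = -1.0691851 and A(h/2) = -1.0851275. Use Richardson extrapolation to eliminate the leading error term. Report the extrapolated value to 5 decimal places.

Extrapolated value = (4·A(h/2) − A(h)) / (4 − 1)
= (4·(-1.0851275) − (-1.0691851)) / 3
= -3.2713249 / 3 = -1.0904416

-1.09044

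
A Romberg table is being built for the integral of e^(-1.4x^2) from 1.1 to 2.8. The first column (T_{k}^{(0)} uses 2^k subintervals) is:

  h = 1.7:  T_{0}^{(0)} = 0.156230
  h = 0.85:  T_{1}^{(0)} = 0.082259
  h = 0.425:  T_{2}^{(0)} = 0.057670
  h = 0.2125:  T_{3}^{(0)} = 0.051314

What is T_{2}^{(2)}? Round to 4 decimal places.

0.0489

T_{1}^{(1)} = (4·0.082259 − 0.156230) / 3 = 0.057602
T_{2}^{(1)} = (4·0.057670 − 0.082259) / 3 = 0.049474
T_{2}^{(2)} = 0.049474 + (0.049474 − 0.057602)/15 = 0.048932
(Column j=1 coincides with Simpson's rule on the same nodes.)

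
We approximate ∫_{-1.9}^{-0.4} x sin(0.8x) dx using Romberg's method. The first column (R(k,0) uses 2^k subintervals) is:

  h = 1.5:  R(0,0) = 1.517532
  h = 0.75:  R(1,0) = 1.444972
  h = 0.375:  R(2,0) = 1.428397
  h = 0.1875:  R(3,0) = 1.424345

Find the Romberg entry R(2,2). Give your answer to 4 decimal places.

1.4230

R(1,1) = 1.444972 + (1.444972 − 1.517532)/3 = 1.420785
R(2,1) = 1.428397 + (1.428397 − 1.444972)/3 = 1.422872
R(2,2) = (16·1.422872 − 1.420785) / 15 = 1.423011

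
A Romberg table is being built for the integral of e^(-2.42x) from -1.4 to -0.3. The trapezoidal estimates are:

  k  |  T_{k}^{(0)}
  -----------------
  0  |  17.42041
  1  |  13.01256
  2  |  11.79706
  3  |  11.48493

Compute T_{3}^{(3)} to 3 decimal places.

11.380

T_{1}^{(1)} = (4·13.01256 − 17.42041) / 3 = 11.54328
T_{2}^{(1)} = (4·11.79706 − 13.01256) / 3 = 11.39189
T_{3}^{(1)} = (4·11.48493 − 11.79706) / 3 = 11.38089
T_{2}^{(2)} = 11.39189 + (11.39189 − 11.54328)/15 = 11.38180
T_{3}^{(2)} = (16·11.38089 − 11.39189) / 15 = 11.38016
T_{3}^{(3)} = (64·11.38016 − 11.38180) / 63 = 11.38013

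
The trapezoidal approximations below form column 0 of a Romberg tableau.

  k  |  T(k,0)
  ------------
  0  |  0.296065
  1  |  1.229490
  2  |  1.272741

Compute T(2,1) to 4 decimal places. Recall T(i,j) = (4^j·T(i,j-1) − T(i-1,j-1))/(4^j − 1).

1.2872

Richardson extrapolation on the trapezoidal column (denominator 4−1=3):
T(2,1) = 1.272741 + (1.272741 − 1.229490)/3 = 1.287158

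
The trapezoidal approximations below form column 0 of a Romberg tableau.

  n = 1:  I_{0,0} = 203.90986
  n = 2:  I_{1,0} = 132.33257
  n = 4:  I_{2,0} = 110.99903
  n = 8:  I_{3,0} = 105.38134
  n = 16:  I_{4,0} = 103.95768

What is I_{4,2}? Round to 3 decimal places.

103.481

I_{3,1} = 105.38134 + (105.38134 − 110.99903)/3 = 103.50878
I_{4,1} = 103.95768 + (103.95768 − 105.38134)/3 = 103.48313
I_{4,2} = (16·103.48313 − 103.50878) / 15 = 103.48142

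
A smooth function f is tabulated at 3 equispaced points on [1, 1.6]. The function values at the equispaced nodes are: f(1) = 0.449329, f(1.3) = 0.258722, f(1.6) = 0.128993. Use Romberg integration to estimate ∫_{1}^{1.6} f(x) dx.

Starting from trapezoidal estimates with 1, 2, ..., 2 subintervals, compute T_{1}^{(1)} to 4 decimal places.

0.1613

T_{0}^{(0)} (trapezoid, 1 panel, h=0.6000): 0.173497
T_{1}^{(0)} (trapezoid, 2 panels, h=0.3000): 0.164365
T_{1}^{(1)} = 0.164365 + (0.164365 − 0.173497)/3 = 0.161321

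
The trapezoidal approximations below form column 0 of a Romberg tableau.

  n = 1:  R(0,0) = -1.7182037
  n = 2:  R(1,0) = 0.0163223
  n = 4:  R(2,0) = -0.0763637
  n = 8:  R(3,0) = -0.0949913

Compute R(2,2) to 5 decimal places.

-0.15404

Richardson extrapolation on the trapezoidal column (denominator 4−1=3):
R(1,1) = (4·0.0163223 − (-1.7182037)) / 3 = 0.5944976
R(2,1) = -0.0763637 + (-0.0763637 − 0.0163223)/3 = -0.1072590
R(2,2) = -0.1072590 + (-0.1072590 − 0.5944976)/15 = -0.1540428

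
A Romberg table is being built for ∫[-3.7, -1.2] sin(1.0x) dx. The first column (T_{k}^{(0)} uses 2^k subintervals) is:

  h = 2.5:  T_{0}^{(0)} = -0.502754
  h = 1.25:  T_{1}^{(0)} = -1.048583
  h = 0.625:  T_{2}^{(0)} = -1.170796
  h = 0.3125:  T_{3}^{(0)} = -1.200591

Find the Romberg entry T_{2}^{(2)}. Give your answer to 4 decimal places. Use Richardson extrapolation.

-1.2103

T_{1}^{(1)} = (4·(-1.048583) − (-0.502754)) / 3 = -1.230526
T_{2}^{(1)} = (4·(-1.170796) − (-1.048583)) / 3 = -1.211534
T_{2}^{(2)} = -1.211534 + (-1.211534 − (-1.230526))/15 = -1.210268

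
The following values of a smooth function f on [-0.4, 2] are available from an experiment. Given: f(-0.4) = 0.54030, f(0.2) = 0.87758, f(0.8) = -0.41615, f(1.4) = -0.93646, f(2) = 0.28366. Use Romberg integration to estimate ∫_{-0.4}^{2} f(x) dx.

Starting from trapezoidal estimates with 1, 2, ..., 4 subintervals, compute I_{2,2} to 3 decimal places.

-0.030

I_{0,0} (trapezoid, 1 panel, h=2.4000): 0.98875
I_{1,0} (trapezoid, 2 panels, h=1.2000): -0.00500
I_{2,0} (trapezoid, 4 panels, h=0.6000): -0.03783
I_{1,1} = -0.00500 + (-0.00500 − 0.98875)/3 = -0.33625
I_{2,1} = -0.03783 + (-0.03783 − (-0.00500))/3 = -0.04877
I_{2,2} = -0.04877 + (-0.04877 − (-0.33625))/15 = -0.02960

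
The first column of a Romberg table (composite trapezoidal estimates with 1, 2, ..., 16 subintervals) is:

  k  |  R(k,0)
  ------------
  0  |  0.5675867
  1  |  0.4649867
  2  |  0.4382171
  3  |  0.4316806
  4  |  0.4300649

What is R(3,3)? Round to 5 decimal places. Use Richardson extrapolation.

R(1,1) = 0.4649867 + (0.4649867 − 0.5675867)/3 = 0.4307867
R(2,1) = (4·0.4382171 − 0.4649867) / 3 = 0.4292939
R(3,1) = 0.4316806 + (0.4316806 − 0.4382171)/3 = 0.4295018
R(2,2) = (16·0.4292939 − 0.4307867) / 15 = 0.4291944
R(3,2) = (16·0.4295018 − 0.4292939) / 15 = 0.4295157
R(3,3) = (64·0.4295157 − 0.4291944) / 63 = 0.4295208

0.42952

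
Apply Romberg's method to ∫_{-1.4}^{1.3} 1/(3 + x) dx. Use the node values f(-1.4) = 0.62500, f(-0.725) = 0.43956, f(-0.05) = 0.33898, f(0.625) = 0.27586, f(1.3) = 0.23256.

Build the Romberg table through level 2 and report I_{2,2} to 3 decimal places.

0.989

I_{0,0} (trapezoid, 1 panel, h=2.7000): 1.15771
I_{1,0} (trapezoid, 2 panels, h=1.3500): 1.03648
I_{2,0} (trapezoid, 4 panels, h=0.6750): 1.00115
I_{1,1} = 1.03648 + (1.03648 − 1.15771)/3 = 0.99607
I_{2,1} = 1.00115 + (1.00115 − 1.03648)/3 = 0.98937
I_{2,2} = 0.98937 + (0.98937 − 0.99607)/15 = 0.98892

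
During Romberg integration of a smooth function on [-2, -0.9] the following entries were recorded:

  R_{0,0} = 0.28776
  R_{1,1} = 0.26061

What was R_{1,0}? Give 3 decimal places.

0.267

From R_{1,1} = (4·R_{1,0} − R_{0,0})/3, solve for R_{1,0}:
4·R_{1,0} = 3·0.26061 + 0.28776 = 1.06959
R_{1,0} = 0.26740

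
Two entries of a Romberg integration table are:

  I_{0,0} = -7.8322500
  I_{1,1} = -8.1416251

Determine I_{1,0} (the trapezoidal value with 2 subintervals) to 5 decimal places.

-8.06428

From I_{1,1} = (4·I_{1,0} − I_{0,0})/3, solve for I_{1,0}:
4·I_{1,0} = 3·(-8.1416251) + (-7.8322500) = -32.2571253
I_{1,0} = -8.0642813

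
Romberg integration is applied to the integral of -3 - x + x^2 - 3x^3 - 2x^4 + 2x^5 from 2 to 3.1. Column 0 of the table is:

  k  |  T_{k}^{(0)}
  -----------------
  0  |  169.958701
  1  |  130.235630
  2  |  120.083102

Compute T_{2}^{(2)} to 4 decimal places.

Richardson extrapolation on the trapezoidal column (denominator 4−1=3):
T_{1}^{(1)} = 130.235630 + (130.235630 − 169.958701)/3 = 116.994606
T_{2}^{(1)} = (4·120.083102 − 130.235630) / 3 = 116.698926
T_{2}^{(2)} = 116.698926 + (116.698926 − 116.994606)/15 = 116.679214

116.6792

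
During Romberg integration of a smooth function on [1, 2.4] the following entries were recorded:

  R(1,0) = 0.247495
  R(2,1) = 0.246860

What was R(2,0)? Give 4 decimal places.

From R(2,1) = (4·R(2,0) − R(1,0))/3, solve for R(2,0):
4·R(2,0) = 3·0.246860 + 0.247495 = 0.988075
R(2,0) = 0.247019

0.2470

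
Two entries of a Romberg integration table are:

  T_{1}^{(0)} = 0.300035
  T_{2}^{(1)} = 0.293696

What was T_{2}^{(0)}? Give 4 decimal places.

From T_{2}^{(1)} = (4·T_{2}^{(0)} − T_{1}^{(0)})/3, solve for T_{2}^{(0)}:
4·T_{2}^{(0)} = 3·0.293696 + 0.300035 = 1.181123
T_{2}^{(0)} = 0.295281

0.2953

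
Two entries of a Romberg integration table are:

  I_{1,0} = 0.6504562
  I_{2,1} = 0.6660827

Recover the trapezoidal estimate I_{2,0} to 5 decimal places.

0.66218

From I_{2,1} = (4·I_{2,0} − I_{1,0})/3, solve for I_{2,0}:
4·I_{2,0} = 3·0.6660827 + 0.6504562 = 2.6487043
I_{2,0} = 0.6621761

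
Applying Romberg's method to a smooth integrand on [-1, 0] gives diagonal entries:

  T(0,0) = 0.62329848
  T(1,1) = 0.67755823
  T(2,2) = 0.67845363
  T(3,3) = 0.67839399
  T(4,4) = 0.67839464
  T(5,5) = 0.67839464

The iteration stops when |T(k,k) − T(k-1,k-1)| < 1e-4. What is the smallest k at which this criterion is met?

|T(1,1) − T(0,0)| = 0.05425975 ≥ 1e-4
|T(2,2) − T(1,1)| = 0.00089540 ≥ 1e-4
|T(3,3) − T(2,2)| = 0.00005964 < 1e-4

k = 3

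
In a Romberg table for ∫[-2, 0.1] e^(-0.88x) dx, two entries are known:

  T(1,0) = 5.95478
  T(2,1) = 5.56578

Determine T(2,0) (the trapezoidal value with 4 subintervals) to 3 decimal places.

5.663

From T(2,1) = (4·T(2,0) − T(1,0))/3, solve for T(2,0):
4·T(2,0) = 3·5.56578 + 5.95478 = 22.65212
T(2,0) = 5.66303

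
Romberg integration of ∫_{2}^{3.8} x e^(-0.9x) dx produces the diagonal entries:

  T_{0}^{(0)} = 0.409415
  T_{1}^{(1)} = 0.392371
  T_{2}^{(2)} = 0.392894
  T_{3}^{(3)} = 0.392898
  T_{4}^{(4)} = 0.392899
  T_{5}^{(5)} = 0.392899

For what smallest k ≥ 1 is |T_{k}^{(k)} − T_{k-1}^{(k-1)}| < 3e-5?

|T_{1}^{(1)} − T_{0}^{(0)}| = 0.017044 ≥ 3e-5
|T_{2}^{(2)} − T_{1}^{(1)}| = 0.000523 ≥ 3e-5
|T_{3}^{(3)} − T_{2}^{(2)}| = 0.000004 < 3e-5

k = 3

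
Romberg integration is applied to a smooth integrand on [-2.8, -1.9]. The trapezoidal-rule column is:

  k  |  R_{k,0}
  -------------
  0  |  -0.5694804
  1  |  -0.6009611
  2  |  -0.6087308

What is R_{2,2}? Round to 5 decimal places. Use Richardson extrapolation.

-0.61131

Richardson extrapolation on the trapezoidal column (denominator 4−1=3):
R_{1,1} = -0.6009611 + (-0.6009611 − (-0.5694804))/3 = -0.6114547
R_{2,1} = (4·(-0.6087308) − (-0.6009611)) / 3 = -0.6113207
R_{2,2} = -0.6113207 + (-0.6113207 − (-0.6114547))/15 = -0.6113118
(Column j=1 coincides with Simpson's rule on the same nodes.)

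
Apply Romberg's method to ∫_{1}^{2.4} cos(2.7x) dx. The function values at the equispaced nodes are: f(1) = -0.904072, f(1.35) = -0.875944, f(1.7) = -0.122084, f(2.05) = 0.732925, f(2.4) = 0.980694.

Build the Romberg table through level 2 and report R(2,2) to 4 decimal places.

R(0,0) (trapezoid, 1 panel, h=1.4000): 0.053635
R(1,0) (trapezoid, 2 panels, h=0.7000): -0.058641
R(2,0) (trapezoid, 4 panels, h=0.3500): -0.079377
R(1,1) = -0.058641 + (-0.058641 − 0.053635)/3 = -0.096066
R(2,1) = -0.079377 + (-0.079377 − (-0.058641))/3 = -0.086289
R(2,2) = -0.086289 + (-0.086289 − (-0.096066))/15 = -0.085637

-0.0856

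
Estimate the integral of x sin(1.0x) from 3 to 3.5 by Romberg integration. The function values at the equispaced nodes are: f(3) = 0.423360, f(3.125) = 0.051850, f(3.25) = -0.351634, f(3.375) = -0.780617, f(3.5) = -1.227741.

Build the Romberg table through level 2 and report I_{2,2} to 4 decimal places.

-0.1843

I_{0,0} (trapezoid, 1 panel, h=0.5000): -0.201095
I_{1,0} (trapezoid, 2 panels, h=0.2500): -0.188456
I_{2,0} (trapezoid, 4 panels, h=0.1250): -0.185324
I_{1,1} = -0.188456 + (-0.188456 − (-0.201095))/3 = -0.184243
I_{2,1} = -0.185324 + (-0.185324 − (-0.188456))/3 = -0.184280
I_{2,2} = -0.184280 + (-0.184280 − (-0.184243))/15 = -0.184282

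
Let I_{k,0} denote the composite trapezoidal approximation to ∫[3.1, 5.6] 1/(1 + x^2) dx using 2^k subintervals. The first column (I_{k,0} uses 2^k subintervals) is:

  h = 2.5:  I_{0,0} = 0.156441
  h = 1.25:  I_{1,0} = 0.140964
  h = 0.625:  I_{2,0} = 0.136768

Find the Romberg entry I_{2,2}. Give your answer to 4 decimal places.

0.1353

I_{1,1} = (4·0.140964 − 0.156441) / 3 = 0.135805
I_{2,1} = (4·0.136768 − 0.140964) / 3 = 0.135369
I_{2,2} = 0.135369 + (0.135369 − 0.135805)/15 = 0.135340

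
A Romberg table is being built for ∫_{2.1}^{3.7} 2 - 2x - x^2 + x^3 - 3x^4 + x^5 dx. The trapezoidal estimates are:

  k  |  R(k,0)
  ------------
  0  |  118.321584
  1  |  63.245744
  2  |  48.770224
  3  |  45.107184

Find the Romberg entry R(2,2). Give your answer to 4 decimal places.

Richardson extrapolation on the trapezoidal column (denominator 4−1=3):
R(1,1) = 63.245744 + (63.245744 − 118.321584)/3 = 44.887131
R(2,1) = (4·48.770224 − 63.245744) / 3 = 43.945051
R(2,2) = (16·43.945051 − 44.887131) / 15 = 43.882246
(Column j=1 coincides with Simpson's rule on the same nodes.)

43.8822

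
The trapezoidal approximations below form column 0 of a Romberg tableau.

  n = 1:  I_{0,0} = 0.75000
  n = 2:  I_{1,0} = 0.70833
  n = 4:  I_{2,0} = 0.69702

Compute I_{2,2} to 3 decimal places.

0.693

I_{1,1} = (4·0.70833 − 0.75000) / 3 = 0.69444
I_{2,1} = 0.69702 + (0.69702 − 0.70833)/3 = 0.69325
I_{2,2} = 0.69325 + (0.69325 − 0.69444)/15 = 0.69317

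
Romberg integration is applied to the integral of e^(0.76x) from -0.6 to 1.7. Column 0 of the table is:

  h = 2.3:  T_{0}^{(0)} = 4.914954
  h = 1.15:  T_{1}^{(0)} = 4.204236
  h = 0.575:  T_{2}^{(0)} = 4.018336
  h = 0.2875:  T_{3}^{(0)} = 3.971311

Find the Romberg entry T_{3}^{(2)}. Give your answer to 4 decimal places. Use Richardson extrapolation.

T_{2}^{(1)} = 4.018336 + (4.018336 − 4.204236)/3 = 3.956369
T_{3}^{(1)} = 3.971311 + (3.971311 − 4.018336)/3 = 3.955636
T_{3}^{(2)} = 3.955636 + (3.955636 − 3.956369)/15 = 3.955587

3.9556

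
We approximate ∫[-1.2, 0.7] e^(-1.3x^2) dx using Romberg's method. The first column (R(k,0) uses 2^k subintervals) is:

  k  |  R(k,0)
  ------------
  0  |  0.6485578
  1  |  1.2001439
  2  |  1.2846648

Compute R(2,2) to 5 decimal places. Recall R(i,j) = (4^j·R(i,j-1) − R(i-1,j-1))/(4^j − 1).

1.30809

R(1,1) = 1.2001439 + (1.2001439 − 0.6485578)/3 = 1.3840059
R(2,1) = (4·1.2846648 − 1.2001439) / 3 = 1.3128384
R(2,2) = 1.3128384 + (1.3128384 − 1.3840059)/15 = 1.3080939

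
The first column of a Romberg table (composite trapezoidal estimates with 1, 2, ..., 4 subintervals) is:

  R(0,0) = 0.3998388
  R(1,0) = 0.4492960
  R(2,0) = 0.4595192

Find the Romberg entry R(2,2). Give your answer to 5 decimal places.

0.46274

R(1,1) = (4·0.4492960 − 0.3998388) / 3 = 0.4657817
R(2,1) = 0.4595192 + (0.4595192 − 0.4492960)/3 = 0.4629269
R(2,2) = (16·0.4629269 − 0.4657817) / 15 = 0.4627366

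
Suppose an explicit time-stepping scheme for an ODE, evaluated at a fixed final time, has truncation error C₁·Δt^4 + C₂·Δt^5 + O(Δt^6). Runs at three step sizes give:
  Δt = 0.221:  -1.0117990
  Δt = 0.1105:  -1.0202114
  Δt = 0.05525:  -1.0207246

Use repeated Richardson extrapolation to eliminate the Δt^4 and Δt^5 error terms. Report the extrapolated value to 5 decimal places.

First eliminate the Δt^4 term (factor 2^4 = 16):
  B₁ = (16·(-1.0202114) − (-1.0117990))/15 = -1.0207722
  B₂ = (16·(-1.0207246) − (-1.0202114))/15 = -1.0207588
Then eliminate the Δt^5 term (factor 2^5 = 32):
  (32·(-1.0207588) − (-1.0207722))/31 = -1.0207584

-1.02076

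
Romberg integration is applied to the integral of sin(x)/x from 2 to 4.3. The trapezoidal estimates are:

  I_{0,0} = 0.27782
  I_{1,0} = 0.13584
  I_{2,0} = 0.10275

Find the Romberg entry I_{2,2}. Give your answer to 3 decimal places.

I_{1,1} = 0.13584 + (0.13584 − 0.27782)/3 = 0.08851
I_{2,1} = 0.10275 + (0.10275 − 0.13584)/3 = 0.09172
I_{2,2} = (16·0.09172 − 0.08851) / 15 = 0.09193

0.092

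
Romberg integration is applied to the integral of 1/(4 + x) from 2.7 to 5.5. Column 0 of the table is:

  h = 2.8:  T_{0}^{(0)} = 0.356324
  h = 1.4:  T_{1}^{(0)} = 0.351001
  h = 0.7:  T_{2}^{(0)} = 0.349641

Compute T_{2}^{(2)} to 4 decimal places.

Richardson extrapolation on the trapezoidal column (denominator 4−1=3):
T_{1}^{(1)} = (4·0.351001 − 0.356324) / 3 = 0.349227
T_{2}^{(1)} = 0.349641 + (0.349641 − 0.351001)/3 = 0.349188
T_{2}^{(2)} = 0.349188 + (0.349188 − 0.349227)/15 = 0.349185

0.3492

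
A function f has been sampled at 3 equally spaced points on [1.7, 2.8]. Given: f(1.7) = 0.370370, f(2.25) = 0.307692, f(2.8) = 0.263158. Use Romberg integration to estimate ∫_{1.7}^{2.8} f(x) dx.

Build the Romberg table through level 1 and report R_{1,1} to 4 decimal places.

R_{0,0} (trapezoid, 1 panel, h=1.1000): 0.348440
R_{1,0} (trapezoid, 2 panels, h=0.5500): 0.343451
R_{1,1} = 0.343451 + (0.343451 − 0.348440)/3 = 0.341788

0.3418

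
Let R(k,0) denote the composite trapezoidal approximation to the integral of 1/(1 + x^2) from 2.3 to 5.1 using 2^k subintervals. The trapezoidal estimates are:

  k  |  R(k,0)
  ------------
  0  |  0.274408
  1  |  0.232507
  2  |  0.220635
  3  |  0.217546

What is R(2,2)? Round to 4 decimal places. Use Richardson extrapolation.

R(1,1) = 0.232507 + (0.232507 − 0.274408)/3 = 0.218540
R(2,1) = (4·0.220635 − 0.232507) / 3 = 0.216678
R(2,2) = (16·0.216678 − 0.218540) / 15 = 0.216554

0.2166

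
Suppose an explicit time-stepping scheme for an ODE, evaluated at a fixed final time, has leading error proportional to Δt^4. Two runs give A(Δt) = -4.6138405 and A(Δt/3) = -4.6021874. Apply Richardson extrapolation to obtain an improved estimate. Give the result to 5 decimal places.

-4.60204

Extrapolated value = (81·A(Δt/3) − A(Δt)) / (81 − 1)
= (81·(-4.6021874) − (-4.6138405)) / 80
= -368.1633389 / 80 = -4.6020417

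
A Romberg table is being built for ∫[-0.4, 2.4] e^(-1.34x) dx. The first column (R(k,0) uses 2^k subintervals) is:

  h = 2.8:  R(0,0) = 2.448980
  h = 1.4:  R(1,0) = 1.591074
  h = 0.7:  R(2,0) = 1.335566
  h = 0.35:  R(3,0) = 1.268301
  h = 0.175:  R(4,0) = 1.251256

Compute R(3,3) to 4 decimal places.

1.2456

Richardson extrapolation on the trapezoidal column (denominator 4−1=3):
R(1,1) = (4·1.591074 − 2.448980) / 3 = 1.305105
R(2,1) = (4·1.335566 − 1.591074) / 3 = 1.250397
R(3,1) = (4·1.268301 − 1.335566) / 3 = 1.245879
R(2,2) = 1.250397 + (1.250397 − 1.305105)/15 = 1.246750
R(3,2) = 1.245879 + (1.245879 − 1.250397)/15 = 1.245578
R(3,3) = 1.245578 + (1.245578 − 1.246750)/63 = 1.245559
(Column j=1 coincides with Simpson's rule on the same nodes.)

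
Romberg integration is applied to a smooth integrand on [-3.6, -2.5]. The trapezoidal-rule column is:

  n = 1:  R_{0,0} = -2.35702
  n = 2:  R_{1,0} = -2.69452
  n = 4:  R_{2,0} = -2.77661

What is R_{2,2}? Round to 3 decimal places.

Richardson extrapolation on the trapezoidal column (denominator 4−1=3):
R_{1,1} = -2.69452 + (-2.69452 − (-2.35702))/3 = -2.80702
R_{2,1} = -2.77661 + (-2.77661 − (-2.69452))/3 = -2.80397
R_{2,2} = (16·(-2.80397) − (-2.80702)) / 15 = -2.80377

-2.804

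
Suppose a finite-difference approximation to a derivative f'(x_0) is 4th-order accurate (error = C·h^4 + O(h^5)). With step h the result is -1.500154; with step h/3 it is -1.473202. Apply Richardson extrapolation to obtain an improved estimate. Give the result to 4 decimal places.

-1.4729

The leading error scales as h^4; refining by a factor of 3 reduces it by 3^4 = 81.
Extrapolated value = (81·A(h/3) − A(h)) / (81 − 1)
= (81·(-1.473202) − (-1.500154)) / 80
= -117.829208 / 80 = -1.472865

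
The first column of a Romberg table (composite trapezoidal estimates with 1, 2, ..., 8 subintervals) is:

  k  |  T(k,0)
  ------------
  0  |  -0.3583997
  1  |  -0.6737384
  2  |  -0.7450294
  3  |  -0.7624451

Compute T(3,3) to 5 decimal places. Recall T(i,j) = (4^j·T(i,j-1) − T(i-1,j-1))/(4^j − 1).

-0.76822

Richardson extrapolation on the trapezoidal column (denominator 4−1=3):
T(1,1) = -0.6737384 + (-0.6737384 − (-0.3583997))/3 = -0.7788513
T(2,1) = -0.7450294 + (-0.7450294 − (-0.6737384))/3 = -0.7687931
T(3,1) = (4·(-0.7624451) − (-0.7450294)) / 3 = -0.7682503
T(2,2) = -0.7687931 + (-0.7687931 − (-0.7788513))/15 = -0.7681226
T(3,2) = -0.7682503 + (-0.7682503 − (-0.7687931))/15 = -0.7682141
T(3,3) = -0.7682141 + (-0.7682141 − (-0.7681226))/63 = -0.7682156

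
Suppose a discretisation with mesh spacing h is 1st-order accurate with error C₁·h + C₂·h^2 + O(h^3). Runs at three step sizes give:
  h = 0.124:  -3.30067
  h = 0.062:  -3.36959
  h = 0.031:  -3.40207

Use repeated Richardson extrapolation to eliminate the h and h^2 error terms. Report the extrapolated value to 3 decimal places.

-3.433

First eliminate the h term (factor 2^1 = 2):
  B₁ = (2·(-3.36959) − (-3.30067))/1 = -3.43851
  B₂ = (2·(-3.40207) − (-3.36959))/1 = -3.43455
Then eliminate the h^2 term (factor 2^2 = 4):
  (4·(-3.43455) − (-3.43851))/3 = -3.43323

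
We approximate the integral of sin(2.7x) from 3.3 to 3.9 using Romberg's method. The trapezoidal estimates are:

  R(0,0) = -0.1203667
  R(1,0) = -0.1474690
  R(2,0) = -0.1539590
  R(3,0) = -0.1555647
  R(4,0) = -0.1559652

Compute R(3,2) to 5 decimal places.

Richardson extrapolation on the trapezoidal column (denominator 4−1=3):
R(2,1) = -0.1539590 + (-0.1539590 − (-0.1474690))/3 = -0.1561223
R(3,1) = -0.1555647 + (-0.1555647 − (-0.1539590))/3 = -0.1560999
R(3,2) = (16·(-0.1560999) − (-0.1561223)) / 15 = -0.1560984

-0.15610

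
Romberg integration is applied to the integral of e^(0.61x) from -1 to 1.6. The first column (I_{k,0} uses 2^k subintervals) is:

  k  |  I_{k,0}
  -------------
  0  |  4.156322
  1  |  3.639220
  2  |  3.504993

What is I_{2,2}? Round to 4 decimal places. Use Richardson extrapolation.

3.4598

Richardson extrapolation on the trapezoidal column (denominator 4−1=3):
I_{1,1} = 3.639220 + (3.639220 − 4.156322)/3 = 3.466853
I_{2,1} = (4·3.504993 − 3.639220) / 3 = 3.460251
I_{2,2} = 3.460251 + (3.460251 − 3.466853)/15 = 3.459811
(Column j=1 coincides with Simpson's rule on the same nodes.)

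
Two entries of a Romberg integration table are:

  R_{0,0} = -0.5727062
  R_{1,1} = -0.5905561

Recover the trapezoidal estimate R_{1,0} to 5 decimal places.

-0.58609

From R_{1,1} = (4·R_{1,0} − R_{0,0})/3, solve for R_{1,0}:
4·R_{1,0} = 3·(-0.5905561) + (-0.5727062) = -2.3443745
R_{1,0} = -0.5860936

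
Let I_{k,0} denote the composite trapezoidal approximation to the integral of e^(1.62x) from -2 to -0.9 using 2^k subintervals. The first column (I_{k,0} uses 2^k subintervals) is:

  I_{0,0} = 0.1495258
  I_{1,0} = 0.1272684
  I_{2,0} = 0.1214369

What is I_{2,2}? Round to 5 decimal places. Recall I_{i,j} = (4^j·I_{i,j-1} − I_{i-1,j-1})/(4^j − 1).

Richardson extrapolation on the trapezoidal column (denominator 4−1=3):
I_{1,1} = (4·0.1272684 − 0.1495258) / 3 = 0.1198493
I_{2,1} = (4·0.1214369 − 0.1272684) / 3 = 0.1194931
I_{2,2} = 0.1194931 + (0.1194931 − 0.1198493)/15 = 0.1194694

0.11947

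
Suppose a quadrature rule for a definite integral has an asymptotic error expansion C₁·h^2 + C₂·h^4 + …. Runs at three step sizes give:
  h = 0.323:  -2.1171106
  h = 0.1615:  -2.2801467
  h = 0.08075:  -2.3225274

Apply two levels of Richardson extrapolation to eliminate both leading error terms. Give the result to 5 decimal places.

-2.33680

First eliminate the h^2 term (factor 2^2 = 4):
  B₁ = (4·(-2.2801467) − (-2.1171106))/3 = -2.3344921
  B₂ = (4·(-2.3225274) − (-2.2801467))/3 = -2.3366543
Then eliminate the h^4 term (factor 2^4 = 16):
  (16·(-2.3366543) − (-2.3344921))/15 = -2.3367984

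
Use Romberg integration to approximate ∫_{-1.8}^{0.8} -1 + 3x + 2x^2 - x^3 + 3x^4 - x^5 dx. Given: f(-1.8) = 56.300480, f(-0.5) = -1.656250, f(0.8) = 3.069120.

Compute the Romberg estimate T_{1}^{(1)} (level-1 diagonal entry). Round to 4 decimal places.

T_{0}^{(0)} (trapezoid, 1 panel, h=2.6000): 77.180480
T_{1}^{(0)} (trapezoid, 2 panels, h=1.3000): 36.437115
T_{1}^{(1)} = 36.437115 + (36.437115 − 77.180480)/3 = 22.855993

22.8560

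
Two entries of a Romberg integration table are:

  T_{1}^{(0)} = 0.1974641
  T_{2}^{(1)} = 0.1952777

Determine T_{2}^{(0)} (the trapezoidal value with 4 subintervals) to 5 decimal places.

From T_{2}^{(1)} = (4·T_{2}^{(0)} − T_{1}^{(0)})/3, solve for T_{2}^{(0)}:
4·T_{2}^{(0)} = 3·0.1952777 + 0.1974641 = 0.7832972
T_{2}^{(0)} = 0.1958243

0.19582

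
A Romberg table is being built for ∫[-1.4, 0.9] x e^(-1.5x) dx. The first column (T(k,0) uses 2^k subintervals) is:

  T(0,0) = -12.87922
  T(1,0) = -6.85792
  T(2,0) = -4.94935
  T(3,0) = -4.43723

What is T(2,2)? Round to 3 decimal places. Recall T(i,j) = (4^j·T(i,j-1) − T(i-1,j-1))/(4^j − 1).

-4.277

T(1,1) = (4·(-6.85792) − (-12.87922)) / 3 = -4.85082
T(2,1) = (4·(-4.94935) − (-6.85792)) / 3 = -4.31316
T(2,2) = -4.31316 + (-4.31316 − (-4.85082))/15 = -4.27732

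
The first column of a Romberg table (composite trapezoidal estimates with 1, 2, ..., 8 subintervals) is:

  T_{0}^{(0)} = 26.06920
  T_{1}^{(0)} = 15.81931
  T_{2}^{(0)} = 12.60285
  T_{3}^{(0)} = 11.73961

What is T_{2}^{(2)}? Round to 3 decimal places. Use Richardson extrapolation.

Richardson extrapolation on the trapezoidal column (denominator 4−1=3):
T_{1}^{(1)} = 15.81931 + (15.81931 − 26.06920)/3 = 12.40268
T_{2}^{(1)} = (4·12.60285 − 15.81931) / 3 = 11.53070
T_{2}^{(2)} = (16·11.53070 − 12.40268) / 15 = 11.47257

11.473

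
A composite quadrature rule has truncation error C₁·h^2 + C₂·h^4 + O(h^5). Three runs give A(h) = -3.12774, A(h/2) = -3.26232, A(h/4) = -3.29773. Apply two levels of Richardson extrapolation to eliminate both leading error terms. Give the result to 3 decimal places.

First eliminate the h^2 term (factor 2^2 = 4):
  B₁ = (4·(-3.26232) − (-3.12774))/3 = -3.30718
  B₂ = (4·(-3.29773) − (-3.26232))/3 = -3.30953
Then eliminate the h^4 term (factor 2^4 = 16):
  (16·(-3.30953) − (-3.30718))/15 = -3.30969

-3.310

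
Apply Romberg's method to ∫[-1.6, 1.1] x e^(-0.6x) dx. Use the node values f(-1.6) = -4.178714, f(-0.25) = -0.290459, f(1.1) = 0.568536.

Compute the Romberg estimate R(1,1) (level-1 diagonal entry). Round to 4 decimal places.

R(0,0) (trapezoid, 1 panel, h=2.7000): -4.873740
R(1,0) (trapezoid, 2 panels, h=1.3500): -2.828990
R(1,1) = -2.828990 + (-2.828990 − (-4.873740))/3 = -2.147407

-2.1474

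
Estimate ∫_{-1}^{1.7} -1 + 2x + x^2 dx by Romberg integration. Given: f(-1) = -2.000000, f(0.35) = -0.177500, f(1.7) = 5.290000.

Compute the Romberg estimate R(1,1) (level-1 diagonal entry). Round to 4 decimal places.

R(0,0) (trapezoid, 1 panel, h=2.7000): 4.441500
R(1,0) (trapezoid, 2 panels, h=1.3500): 1.981125
R(1,1) = 1.981125 + (1.981125 − 4.441500)/3 = 1.161000

1.1610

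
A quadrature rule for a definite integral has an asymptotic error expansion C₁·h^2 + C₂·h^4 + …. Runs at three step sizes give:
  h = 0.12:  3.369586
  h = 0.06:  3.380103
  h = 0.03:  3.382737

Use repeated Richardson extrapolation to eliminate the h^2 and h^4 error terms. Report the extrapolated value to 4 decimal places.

3.3836

First eliminate the h^2 term (factor 2^2 = 4):
  B₁ = (4·3.380103 − 3.369586)/3 = 3.383609
  B₂ = (4·3.382737 − 3.380103)/3 = 3.383615
Then eliminate the h^4 term (factor 2^4 = 16):
  (16·3.383615 − 3.383609)/15 = 3.383615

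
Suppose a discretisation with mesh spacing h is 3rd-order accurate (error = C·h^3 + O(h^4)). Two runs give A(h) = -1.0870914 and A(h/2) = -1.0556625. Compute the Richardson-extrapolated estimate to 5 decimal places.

The leading error scales as h^3; refining by a factor of 2 reduces it by 2^3 = 8.
Extrapolated value = (8·A(h/2) − A(h)) / (8 − 1)
= (8·(-1.0556625) − (-1.0870914)) / 7
= -7.3582086 / 7 = -1.0511727

-1.05117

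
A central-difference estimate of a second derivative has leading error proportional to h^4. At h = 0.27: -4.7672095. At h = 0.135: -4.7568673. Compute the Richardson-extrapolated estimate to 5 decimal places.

-4.75618

Extrapolated value = (16·A(h/2) − A(h)) / (16 − 1)
= (16·(-4.7568673) − (-4.7672095)) / 15
= -71.3426673 / 15 = -4.7561778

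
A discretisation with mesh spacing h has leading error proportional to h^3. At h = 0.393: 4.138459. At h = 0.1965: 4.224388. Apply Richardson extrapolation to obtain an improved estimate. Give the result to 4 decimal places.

Extrapolated value = (8·A(h/2) − A(h)) / (8 − 1)
= (8·4.224388 − 4.138459) / 7
= 29.656645 / 7 = 4.236664

4.2367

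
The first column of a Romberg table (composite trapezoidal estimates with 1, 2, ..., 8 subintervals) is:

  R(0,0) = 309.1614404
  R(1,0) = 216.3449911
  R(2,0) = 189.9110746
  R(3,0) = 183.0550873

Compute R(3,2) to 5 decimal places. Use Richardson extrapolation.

180.74776

Richardson extrapolation on the trapezoidal column (denominator 4−1=3):
R(2,1) = 189.9110746 + (189.9110746 − 216.3449911)/3 = 181.0997691
R(3,1) = (4·183.0550873 − 189.9110746) / 3 = 180.7697582
R(3,2) = 180.7697582 + (180.7697582 − 181.0997691)/15 = 180.7477575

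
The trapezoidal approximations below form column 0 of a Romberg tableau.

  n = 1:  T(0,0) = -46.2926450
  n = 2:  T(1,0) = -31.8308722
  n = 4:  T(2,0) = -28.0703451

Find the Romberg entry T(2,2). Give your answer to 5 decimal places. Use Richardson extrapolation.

-26.80394

Richardson extrapolation on the trapezoidal column (denominator 4−1=3):
T(1,1) = -31.8308722 + (-31.8308722 − (-46.2926450))/3 = -27.0102813
T(2,1) = (4·(-28.0703451) − (-31.8308722)) / 3 = -26.8168361
T(2,2) = (16·(-26.8168361) − (-27.0102813)) / 15 = -26.8039398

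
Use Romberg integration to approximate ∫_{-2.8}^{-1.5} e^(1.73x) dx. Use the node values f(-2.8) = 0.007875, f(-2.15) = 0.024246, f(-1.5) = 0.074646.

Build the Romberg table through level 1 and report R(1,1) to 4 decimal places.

R(0,0) (trapezoid, 1 panel, h=1.3000): 0.053639
R(1,0) (trapezoid, 2 panels, h=0.6500): 0.042579
R(1,1) = 0.042579 + (0.042579 − 0.053639)/3 = 0.038892

0.0389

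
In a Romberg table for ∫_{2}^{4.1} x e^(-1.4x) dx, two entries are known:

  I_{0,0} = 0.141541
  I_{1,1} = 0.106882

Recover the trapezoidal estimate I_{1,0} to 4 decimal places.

From I_{1,1} = (4·I_{1,0} − I_{0,0})/3, solve for I_{1,0}:
4·I_{1,0} = 3·0.106882 + 0.141541 = 0.462187
I_{1,0} = 0.115547

0.1155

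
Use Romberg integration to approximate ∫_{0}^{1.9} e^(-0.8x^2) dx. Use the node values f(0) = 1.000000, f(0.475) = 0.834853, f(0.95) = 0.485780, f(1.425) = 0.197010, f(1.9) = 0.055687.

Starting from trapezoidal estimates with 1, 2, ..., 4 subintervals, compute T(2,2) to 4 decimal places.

T(0,0) (trapezoid, 1 panel, h=1.9000): 1.002903
T(1,0) (trapezoid, 2 panels, h=0.9500): 0.962942
T(2,0) (trapezoid, 4 panels, h=0.4750): 0.971606
T(1,1) = 0.962942 + (0.962942 − 1.002903)/3 = 0.949622
T(2,1) = 0.971606 + (0.971606 − 0.962942)/3 = 0.974494
T(2,2) = 0.974494 + (0.974494 − 0.949622)/15 = 0.976152

0.9762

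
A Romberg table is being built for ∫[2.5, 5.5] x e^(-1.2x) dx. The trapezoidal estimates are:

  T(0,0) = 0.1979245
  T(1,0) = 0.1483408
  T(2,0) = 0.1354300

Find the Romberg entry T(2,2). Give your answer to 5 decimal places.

0.13108

Richardson extrapolation on the trapezoidal column (denominator 4−1=3):
T(1,1) = 0.1483408 + (0.1483408 − 0.1979245)/3 = 0.1318129
T(2,1) = 0.1354300 + (0.1354300 − 0.1483408)/3 = 0.1311264
T(2,2) = 0.1311264 + (0.1311264 − 0.1318129)/15 = 0.1310806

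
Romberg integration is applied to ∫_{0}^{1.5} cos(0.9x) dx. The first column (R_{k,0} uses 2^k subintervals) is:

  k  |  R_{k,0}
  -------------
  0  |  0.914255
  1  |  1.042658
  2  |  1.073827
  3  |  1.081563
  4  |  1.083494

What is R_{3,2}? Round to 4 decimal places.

Richardson extrapolation on the trapezoidal column (denominator 4−1=3):
R_{2,1} = 1.073827 + (1.073827 − 1.042658)/3 = 1.084217
R_{3,1} = 1.081563 + (1.081563 − 1.073827)/3 = 1.084142
R_{3,2} = 1.084142 + (1.084142 − 1.084217)/15 = 1.084137

1.0841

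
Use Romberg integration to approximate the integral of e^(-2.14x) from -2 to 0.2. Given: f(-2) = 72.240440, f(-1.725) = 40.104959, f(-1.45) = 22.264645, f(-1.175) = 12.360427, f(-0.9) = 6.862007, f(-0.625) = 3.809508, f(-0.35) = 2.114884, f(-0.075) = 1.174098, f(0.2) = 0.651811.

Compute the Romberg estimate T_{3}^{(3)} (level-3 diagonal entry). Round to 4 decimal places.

T_{0}^{(0)} (trapezoid, 1 panel, h=2.2000): 80.181476
T_{1}^{(0)} (trapezoid, 2 panels, h=1.1000): 47.638946
T_{2}^{(0)} (trapezoid, 4 panels, h=0.5500): 37.228214
T_{3}^{(0)} (trapezoid, 8 panels, h=0.2750): 34.412580
T_{1}^{(1)} = 47.638946 + (47.638946 − 80.181476)/3 = 36.791436
T_{2}^{(1)} = 37.228214 + (37.228214 − 47.638946)/3 = 33.757970
T_{3}^{(1)} = 34.412580 + (34.412580 − 37.228214)/3 = 33.474035
T_{2}^{(2)} = 33.757970 + (33.757970 − 36.791436)/15 = 33.555739
T_{3}^{(2)} = 33.474035 + (33.474035 − 33.757970)/15 = 33.455106
T_{3}^{(3)} = 33.455106 + (33.455106 − 33.555739)/63 = 33.453509

33.4535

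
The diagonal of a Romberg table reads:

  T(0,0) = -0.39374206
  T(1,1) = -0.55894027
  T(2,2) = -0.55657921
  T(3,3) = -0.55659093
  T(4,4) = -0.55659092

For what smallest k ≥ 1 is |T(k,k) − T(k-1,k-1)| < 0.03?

k = 2

|T(1,1) − T(0,0)| = 0.16519821 ≥ 0.03
|T(2,2) − T(1,1)| = 0.00236106 < 0.03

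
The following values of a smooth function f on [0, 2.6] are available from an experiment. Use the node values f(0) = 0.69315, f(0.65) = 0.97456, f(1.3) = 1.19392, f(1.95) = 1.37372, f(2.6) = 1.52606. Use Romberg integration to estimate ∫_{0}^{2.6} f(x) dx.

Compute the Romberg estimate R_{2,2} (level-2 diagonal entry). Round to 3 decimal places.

3.034

R_{0,0} (trapezoid, 1 panel, h=2.6000): 2.88497
R_{1,0} (trapezoid, 2 panels, h=1.3000): 2.99458
R_{2,0} (trapezoid, 4 panels, h=0.6500): 3.02367
R_{1,1} = 2.99458 + (2.99458 − 2.88497)/3 = 3.03112
R_{2,1} = 3.02367 + (3.02367 − 2.99458)/3 = 3.03337
R_{2,2} = 3.03337 + (3.03337 − 3.03112)/15 = 3.03352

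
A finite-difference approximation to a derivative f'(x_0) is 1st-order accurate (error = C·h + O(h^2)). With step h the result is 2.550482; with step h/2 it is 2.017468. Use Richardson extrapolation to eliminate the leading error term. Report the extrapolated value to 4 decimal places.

1.4845

The leading error scales as h; refining by a factor of 2 reduces it by 2^1 = 2.
Extrapolated value = (2·A(h/2) − A(h)) / (2 − 1)
= (2·2.017468 − 2.550482) / 1
= 1.484454 / 1 = 1.484454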